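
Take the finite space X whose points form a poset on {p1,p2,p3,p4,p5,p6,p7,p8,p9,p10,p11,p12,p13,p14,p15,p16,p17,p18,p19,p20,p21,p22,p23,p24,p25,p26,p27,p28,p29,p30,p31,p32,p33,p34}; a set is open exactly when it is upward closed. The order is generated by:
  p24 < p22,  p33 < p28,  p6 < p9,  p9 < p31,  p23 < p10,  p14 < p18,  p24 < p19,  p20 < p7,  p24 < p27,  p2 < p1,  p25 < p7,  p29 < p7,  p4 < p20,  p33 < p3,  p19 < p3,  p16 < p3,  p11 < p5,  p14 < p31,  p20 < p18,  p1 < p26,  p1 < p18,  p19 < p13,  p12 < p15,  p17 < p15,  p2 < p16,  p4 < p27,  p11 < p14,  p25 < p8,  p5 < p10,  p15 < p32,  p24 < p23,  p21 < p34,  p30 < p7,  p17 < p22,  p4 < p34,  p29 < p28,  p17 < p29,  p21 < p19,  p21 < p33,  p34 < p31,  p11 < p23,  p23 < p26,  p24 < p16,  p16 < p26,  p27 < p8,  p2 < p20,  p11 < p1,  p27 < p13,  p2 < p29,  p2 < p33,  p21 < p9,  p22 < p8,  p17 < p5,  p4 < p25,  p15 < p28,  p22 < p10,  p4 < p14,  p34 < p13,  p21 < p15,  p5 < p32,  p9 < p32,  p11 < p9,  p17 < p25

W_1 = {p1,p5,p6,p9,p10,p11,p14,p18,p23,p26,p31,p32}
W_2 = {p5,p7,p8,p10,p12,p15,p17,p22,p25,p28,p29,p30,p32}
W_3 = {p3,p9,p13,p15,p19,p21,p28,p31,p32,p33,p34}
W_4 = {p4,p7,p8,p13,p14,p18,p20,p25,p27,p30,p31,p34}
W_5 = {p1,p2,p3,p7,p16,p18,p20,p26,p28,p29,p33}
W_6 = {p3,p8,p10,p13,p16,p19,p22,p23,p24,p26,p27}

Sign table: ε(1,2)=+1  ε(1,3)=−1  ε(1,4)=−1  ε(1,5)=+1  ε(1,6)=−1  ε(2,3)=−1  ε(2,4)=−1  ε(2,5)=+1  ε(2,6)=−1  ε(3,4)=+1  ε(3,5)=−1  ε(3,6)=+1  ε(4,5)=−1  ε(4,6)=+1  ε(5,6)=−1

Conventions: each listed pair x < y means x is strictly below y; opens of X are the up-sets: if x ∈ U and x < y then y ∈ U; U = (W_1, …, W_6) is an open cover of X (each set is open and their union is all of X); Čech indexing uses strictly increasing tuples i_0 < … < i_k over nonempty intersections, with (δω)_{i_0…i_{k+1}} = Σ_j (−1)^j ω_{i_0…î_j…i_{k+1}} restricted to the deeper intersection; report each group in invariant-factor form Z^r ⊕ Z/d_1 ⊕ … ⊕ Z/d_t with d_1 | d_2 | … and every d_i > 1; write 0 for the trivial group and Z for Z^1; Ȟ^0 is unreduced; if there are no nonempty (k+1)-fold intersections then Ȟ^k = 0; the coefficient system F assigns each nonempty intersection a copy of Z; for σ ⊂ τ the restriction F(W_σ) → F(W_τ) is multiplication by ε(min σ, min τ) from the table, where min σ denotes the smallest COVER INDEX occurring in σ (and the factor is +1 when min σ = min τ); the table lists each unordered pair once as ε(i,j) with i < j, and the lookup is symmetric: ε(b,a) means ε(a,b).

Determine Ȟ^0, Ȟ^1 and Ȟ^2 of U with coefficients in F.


Ȟ^0 ≅ Z; Ȟ^1 ≅ 0; Ȟ^2 ≅ Z/2

nerve of the cover:
  W12={p5,p10,p32} W13={p9,p31,p32} W14={p14,p18,p31} W15={p1,p18,p26} W16={p10,p23,p26} W23={p15,p28,p32} W24={p7,p8,p25,p30} W25={p7,p28,p29} W26={p8,p10,p22} W34={p13,p31,p34} W35={p3,p28,p33} W36={p3,p13,p19} W45={p7,p18,p20} W46={p8,p13,p27} W56={p3,p16,p26}
  W123={p32} W126={p10} W134={p31} W145={p18} W156={p26} W235={p28} W245={p7} W246={p8} W346={p13} W356={p3}
C dims 6,15,10; δ0: rk 5, SNF 1^5; δ1: rk 10, SNF 1^9·2
Ȟ^0 = (6 − 5) − 0 = 1, so Ȟ^0 ≅ Z
Ȟ^1 = (15 − 10) − 5 = 0, so Ȟ^1 ≅ 0
Ȟ^2 = (10 − 0) − 10 = 0 plus torsion [2], so Ȟ^2 ≅ Z/2


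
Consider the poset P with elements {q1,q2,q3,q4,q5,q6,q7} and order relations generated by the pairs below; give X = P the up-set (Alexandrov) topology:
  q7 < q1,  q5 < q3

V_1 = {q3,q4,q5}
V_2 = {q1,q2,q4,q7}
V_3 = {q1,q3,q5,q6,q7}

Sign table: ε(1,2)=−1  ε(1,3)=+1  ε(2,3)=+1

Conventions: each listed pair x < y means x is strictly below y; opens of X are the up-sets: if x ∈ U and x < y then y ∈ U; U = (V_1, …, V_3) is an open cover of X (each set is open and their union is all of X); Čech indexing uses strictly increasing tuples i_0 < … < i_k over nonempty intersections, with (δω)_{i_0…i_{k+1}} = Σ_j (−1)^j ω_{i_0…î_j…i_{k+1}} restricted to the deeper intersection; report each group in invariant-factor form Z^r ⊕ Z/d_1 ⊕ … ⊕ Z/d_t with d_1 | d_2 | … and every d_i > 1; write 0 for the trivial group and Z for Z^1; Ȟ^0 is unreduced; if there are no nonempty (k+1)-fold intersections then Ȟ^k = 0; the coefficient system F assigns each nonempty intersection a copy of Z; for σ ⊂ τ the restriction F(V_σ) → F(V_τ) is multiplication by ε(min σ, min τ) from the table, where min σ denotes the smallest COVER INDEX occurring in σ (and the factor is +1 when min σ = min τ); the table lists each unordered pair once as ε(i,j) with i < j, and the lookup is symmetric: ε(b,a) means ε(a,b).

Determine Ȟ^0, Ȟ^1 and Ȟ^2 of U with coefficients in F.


Ȟ^0 ≅ 0, Ȟ^1 ≅ Z/2, Ȟ^2 ≅ 0

nonempty intersections:
  V12={q4} V13={q3,q5} V23={q1,q7}
C dims 3,3; δ0: rk 3, SNF 1^2·2
Ȟ^0: (3−3)−0=0 ⇒ 0
Ȟ^1: (3−0)−3=0 plus torsion [2] ⇒ Z/2
Ȟ^2: (0−0)−0=0 ⇒ 0


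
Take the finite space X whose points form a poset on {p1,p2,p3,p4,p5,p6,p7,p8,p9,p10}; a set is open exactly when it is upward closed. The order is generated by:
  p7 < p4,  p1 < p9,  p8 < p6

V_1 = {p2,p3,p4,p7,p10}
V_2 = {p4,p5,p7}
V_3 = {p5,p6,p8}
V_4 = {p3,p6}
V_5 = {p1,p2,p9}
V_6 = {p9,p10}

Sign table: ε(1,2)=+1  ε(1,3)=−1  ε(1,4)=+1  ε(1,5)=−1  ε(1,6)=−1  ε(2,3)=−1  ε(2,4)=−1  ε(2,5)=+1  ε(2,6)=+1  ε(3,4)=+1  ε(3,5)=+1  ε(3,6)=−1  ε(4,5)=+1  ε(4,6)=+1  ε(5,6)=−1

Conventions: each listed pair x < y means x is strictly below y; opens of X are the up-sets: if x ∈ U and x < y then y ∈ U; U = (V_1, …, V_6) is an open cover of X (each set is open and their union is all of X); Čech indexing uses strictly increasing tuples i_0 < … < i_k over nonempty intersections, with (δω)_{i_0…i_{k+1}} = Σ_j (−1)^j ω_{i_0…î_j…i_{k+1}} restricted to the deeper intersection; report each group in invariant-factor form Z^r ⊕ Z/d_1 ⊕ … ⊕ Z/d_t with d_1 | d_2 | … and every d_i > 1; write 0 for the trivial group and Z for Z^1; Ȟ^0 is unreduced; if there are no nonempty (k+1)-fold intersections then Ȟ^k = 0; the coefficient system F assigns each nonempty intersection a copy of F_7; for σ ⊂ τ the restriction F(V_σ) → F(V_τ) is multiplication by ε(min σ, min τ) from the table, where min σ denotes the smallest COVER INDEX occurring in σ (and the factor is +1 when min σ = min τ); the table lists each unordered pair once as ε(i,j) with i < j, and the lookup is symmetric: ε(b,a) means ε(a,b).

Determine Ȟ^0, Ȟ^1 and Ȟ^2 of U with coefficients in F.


Ȟ^0 = 0,  Ȟ^1 = Z/7,  Ȟ^2 = 0

intersection data:
  V12={p4,p7} V14={p3} V15={p2} V16={p10} V23={p5} V34={p6} V56={p9}
C dims 6,7; δ0: rk_F7 6
Ȟ^0 = (6 − 6) − 0 = 0, so Ȟ^0 ≅ 0
Ȟ^1 = (7 − 0) − 6 = 1, so Ȟ^1 ≅ Z/7
Ȟ^2 = (0 − 0) − 0 = 0, so Ȟ^2 ≅ 0


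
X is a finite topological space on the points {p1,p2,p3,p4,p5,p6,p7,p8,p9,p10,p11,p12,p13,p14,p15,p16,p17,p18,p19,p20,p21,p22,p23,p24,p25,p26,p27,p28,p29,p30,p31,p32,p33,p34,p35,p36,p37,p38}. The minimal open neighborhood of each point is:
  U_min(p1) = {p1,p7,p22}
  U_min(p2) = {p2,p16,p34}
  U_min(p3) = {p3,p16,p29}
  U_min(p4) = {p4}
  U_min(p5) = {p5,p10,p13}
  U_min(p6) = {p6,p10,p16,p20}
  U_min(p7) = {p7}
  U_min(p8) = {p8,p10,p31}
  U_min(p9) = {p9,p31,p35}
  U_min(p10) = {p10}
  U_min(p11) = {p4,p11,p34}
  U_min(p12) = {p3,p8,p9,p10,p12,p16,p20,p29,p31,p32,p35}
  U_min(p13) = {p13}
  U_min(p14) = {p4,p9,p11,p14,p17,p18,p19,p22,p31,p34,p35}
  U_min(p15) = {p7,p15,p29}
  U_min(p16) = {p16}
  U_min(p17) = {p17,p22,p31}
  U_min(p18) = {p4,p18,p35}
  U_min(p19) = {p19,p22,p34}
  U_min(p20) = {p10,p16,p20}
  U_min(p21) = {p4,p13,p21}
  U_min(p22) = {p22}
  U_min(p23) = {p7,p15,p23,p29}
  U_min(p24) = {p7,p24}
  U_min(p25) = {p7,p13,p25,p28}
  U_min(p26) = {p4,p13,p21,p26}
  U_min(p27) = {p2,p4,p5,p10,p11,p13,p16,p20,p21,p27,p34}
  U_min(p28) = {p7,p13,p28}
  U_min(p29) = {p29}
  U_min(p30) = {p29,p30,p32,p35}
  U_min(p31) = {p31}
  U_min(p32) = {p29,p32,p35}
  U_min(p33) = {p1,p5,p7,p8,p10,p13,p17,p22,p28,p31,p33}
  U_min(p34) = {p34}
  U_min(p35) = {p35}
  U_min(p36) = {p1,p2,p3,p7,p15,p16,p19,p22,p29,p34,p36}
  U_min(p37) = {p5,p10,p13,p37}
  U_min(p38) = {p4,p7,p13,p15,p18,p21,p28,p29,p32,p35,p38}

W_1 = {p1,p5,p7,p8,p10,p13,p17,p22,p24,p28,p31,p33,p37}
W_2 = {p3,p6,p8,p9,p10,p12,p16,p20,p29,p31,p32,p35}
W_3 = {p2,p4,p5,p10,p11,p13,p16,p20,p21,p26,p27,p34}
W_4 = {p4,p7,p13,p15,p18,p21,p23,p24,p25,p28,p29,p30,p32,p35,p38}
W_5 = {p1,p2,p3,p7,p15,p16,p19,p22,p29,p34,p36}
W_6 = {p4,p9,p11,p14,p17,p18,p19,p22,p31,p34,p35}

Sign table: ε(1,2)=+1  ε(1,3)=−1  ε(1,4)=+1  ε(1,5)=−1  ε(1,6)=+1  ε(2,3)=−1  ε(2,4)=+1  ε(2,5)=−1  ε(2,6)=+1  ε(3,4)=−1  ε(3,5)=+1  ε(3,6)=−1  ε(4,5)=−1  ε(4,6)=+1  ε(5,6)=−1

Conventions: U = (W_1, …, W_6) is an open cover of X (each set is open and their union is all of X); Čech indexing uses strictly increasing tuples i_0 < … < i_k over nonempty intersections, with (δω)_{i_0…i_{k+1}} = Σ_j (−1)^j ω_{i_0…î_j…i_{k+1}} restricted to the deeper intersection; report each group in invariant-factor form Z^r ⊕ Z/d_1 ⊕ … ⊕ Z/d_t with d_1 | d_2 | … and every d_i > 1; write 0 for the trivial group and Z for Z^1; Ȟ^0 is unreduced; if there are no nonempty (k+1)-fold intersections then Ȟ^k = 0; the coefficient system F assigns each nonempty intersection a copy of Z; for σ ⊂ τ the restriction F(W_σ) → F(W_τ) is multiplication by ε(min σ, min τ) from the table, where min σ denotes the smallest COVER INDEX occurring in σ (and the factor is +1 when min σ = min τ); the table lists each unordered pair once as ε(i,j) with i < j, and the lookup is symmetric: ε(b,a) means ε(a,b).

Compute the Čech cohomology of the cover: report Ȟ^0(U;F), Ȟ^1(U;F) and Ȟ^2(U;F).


nerve simplices:
  W12={p8,p10,p31} W13={p5,p10,p13} W14={p7,p13,p24,p28} W15={p1,p7,p22} W16={p17,p22,p31} W23={p10,p16,p20} W24={p29,p32,p35} W25={p3,p16,p29} W26={p9,p31,p35} W34={p4,p13,p21} W35={p2,p16,p34} W36={p4,p11,p34} W45={p7,p15,p29} W46={p4,p18,p35} W56={p19,p22,p34}
  W123={p10} W126={p31} W134={p13} W145={p7} W156={p22} W235={p16} W245={p29} W246={p35} W346={p4} W356={p34}
C dims 6,15,10; δ0: rk 5, SNF 1^5; δ1: rk 10, SNF 1^9·2
degree 0: 6−5−0 = 1 → Ȟ^0 ≅ Z
degree 1: 15−10−5 = 0 → Ȟ^1 ≅ 0
degree 2: 10−0−10 = 0 plus torsion [2] → Ȟ^2 ≅ Z/2

Ȟ^0 = Z; Ȟ^1 = 0; Ȟ^2 = Z/2


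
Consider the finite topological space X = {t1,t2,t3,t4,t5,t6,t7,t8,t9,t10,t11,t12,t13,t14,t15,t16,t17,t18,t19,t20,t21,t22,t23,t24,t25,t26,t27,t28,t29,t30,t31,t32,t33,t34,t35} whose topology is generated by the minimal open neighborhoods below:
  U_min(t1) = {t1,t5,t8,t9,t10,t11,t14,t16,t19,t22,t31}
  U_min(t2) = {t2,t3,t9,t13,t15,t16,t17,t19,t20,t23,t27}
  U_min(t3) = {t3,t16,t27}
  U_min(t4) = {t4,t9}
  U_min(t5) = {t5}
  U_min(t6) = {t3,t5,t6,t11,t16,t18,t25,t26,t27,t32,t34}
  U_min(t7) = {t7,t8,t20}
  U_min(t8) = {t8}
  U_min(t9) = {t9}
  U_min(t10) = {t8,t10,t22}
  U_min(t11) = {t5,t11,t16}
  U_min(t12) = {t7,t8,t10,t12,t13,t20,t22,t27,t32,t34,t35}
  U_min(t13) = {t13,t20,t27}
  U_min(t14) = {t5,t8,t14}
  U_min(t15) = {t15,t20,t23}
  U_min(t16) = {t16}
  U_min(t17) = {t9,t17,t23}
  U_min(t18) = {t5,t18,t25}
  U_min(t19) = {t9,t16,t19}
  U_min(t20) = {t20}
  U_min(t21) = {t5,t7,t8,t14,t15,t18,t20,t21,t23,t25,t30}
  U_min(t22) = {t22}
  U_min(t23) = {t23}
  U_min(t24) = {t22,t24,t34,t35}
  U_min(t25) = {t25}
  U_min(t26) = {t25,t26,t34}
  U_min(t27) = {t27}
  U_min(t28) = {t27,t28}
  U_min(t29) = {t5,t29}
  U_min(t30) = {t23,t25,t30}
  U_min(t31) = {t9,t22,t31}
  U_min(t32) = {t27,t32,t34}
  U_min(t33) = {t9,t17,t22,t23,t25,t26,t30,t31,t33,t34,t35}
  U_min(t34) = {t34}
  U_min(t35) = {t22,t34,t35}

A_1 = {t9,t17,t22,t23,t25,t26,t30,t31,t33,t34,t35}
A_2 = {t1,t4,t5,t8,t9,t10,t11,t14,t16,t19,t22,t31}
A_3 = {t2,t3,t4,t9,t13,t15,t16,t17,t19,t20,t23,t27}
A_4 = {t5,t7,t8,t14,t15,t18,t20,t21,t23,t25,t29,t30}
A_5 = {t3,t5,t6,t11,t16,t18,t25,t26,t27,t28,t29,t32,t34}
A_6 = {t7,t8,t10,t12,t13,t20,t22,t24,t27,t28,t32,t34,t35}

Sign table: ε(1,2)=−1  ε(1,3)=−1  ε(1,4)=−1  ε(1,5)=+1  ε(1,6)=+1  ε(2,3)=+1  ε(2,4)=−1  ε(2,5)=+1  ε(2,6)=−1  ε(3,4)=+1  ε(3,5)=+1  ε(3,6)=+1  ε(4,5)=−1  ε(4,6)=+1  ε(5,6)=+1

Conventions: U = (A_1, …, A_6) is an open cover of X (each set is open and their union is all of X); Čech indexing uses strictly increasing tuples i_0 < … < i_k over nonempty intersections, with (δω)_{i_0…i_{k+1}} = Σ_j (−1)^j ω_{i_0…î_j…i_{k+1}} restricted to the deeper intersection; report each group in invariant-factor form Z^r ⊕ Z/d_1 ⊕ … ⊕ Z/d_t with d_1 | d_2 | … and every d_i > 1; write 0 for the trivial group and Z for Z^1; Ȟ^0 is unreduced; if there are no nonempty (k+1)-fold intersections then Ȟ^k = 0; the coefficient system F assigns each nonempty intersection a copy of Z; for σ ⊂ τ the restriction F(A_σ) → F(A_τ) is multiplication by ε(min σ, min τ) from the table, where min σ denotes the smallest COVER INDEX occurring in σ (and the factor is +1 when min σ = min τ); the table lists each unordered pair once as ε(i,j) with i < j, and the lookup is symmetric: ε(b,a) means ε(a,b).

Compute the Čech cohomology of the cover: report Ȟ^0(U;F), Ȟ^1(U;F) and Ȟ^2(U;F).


Ȟ^0 ≅ 0, Ȟ^1 ≅ Z/2, Ȟ^2 ≅ Z

cover nerve:
  A12={t9,t22,t31} A13={t9,t17,t23} A14={t23,t25,t30} A15={t25,t26,t34} A16={t22,t34,t35} A23={t4,t9,t16,t19} A24={t5,t8,t14} A25={t5,t11,t16} A26={t8,t10,t22} A34={t15,t20,t23} A35={t3,t16,t27} A36={t13,t20,t27} A45={t5,t18,t25,t29} A46={t7,t8,t20} A56={t27,t28,t32,t34}
  A123={t9} A126={t22} A134={t23} A145={t25} A156={t34} A235={t16} A245={t5} A246={t8} A346={t20} A356={t27}
C dims 6,15,10; δ0: rk 6, SNF 1^5·2; δ1: rk 9, SNF 1^9
Ȟ^0: (6−6)−0=0 ⇒ 0
Ȟ^1: (15−9)−6=0 plus torsion [2] ⇒ Z/2
Ȟ^2: (10−0)−9=1 ⇒ Z


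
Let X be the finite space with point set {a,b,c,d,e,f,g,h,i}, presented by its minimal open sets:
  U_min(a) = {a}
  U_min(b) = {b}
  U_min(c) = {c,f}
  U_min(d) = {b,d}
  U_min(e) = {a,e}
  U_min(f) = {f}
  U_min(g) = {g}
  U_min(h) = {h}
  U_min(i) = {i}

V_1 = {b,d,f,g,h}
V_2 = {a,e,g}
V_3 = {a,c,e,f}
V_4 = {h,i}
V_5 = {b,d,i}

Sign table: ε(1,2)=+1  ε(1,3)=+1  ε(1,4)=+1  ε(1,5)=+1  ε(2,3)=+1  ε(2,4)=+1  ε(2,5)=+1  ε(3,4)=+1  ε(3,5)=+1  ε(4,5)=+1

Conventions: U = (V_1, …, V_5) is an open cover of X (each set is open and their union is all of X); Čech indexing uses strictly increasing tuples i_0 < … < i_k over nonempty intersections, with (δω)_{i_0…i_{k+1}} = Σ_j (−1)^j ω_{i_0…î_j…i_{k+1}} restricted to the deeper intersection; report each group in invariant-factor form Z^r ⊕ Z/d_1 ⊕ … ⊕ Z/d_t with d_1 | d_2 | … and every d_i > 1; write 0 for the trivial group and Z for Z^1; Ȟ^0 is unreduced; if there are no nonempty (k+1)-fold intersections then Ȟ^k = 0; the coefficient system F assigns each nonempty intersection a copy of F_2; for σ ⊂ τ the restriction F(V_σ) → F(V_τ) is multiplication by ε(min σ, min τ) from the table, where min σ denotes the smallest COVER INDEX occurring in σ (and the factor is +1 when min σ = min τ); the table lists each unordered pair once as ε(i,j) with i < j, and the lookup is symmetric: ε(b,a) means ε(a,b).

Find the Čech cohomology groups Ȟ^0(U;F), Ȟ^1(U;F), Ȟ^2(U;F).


nonempty overlaps:
  V12={g} V13={f} V14={h} V15={b,d} V23={a,e} V45={i}
C dims 5,6; δ0: rk_F2 4
degree 0: 5−4−0 = 1 → Ȟ^0 ≅ Z/2
degree 1: 6−0−4 = 2 → Ȟ^1 ≅ Z/2 ⊕ Z/2
degree 2: 0−0−0 = 0 → Ȟ^2 ≅ 0

Ȟ^0 = Z/2; Ȟ^1 = Z/2 ⊕ Z/2; Ȟ^2 = 0


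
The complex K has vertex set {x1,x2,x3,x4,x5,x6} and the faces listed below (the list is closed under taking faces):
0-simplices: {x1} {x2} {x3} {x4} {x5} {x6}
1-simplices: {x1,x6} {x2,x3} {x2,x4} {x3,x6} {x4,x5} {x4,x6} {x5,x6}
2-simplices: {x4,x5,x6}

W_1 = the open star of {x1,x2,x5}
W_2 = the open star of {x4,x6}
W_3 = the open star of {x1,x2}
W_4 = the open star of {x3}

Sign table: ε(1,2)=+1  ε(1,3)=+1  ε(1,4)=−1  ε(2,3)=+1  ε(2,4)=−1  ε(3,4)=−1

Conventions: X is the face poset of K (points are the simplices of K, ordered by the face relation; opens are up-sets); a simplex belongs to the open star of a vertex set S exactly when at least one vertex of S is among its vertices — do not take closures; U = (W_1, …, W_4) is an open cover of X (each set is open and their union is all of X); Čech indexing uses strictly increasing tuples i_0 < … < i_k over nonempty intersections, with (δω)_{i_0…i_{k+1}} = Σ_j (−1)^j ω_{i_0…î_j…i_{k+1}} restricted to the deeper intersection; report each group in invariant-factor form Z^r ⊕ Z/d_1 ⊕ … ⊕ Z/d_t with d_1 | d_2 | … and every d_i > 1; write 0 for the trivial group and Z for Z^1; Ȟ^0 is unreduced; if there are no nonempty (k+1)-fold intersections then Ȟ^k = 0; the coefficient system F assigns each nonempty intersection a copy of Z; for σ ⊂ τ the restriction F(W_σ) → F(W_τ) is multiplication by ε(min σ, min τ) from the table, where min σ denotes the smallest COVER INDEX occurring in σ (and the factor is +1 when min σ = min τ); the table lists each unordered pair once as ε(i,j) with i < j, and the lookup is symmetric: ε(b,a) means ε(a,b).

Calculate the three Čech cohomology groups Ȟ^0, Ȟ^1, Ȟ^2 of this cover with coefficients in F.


cover nerve:
  W1={{x1},{x2},{x5},{x1,x6},{x2,x3},{x2,x4},{x4,x5},{x5,x6},{x4,x5,x6}} W2={{x4},{x6},{x1,x6},{x2,x4},{x3,x6},{x4,x5},{x4,x6},{x5,x6},{x4,x5,x6}} W3={{x1},{x2},{x1,x6},{x2,x3},{x2,x4}} W4={{x3},{x2,x3},{x3,x6}}
  W12={{x1,x6},{x2,x4},{x4,x5},{x5,x6},{x4,x5,x6}} W13={{x1},{x2},{x1,x6},{x2,x3},{x2,x4}} W14={{x2,x3}} W23={{x1,x6},{x2,x4}} W24={{x3,x6}} W34={{x2,x3}}
  W123={{x1,x6},{x2,x4}} W134={{x2,x3}}
C dims 4,6,2; δ0: rk 3, SNF 1^3; δ1: rk 2, SNF 1^2
Ȟ^0: (4−3)−0=1 ⇒ Z
Ȟ^1: (6−2)−3=1 ⇒ Z
Ȟ^2: (2−0)−2=0 ⇒ 0

Ȟ^0 = Z; Ȟ^1 = Z; Ȟ^2 = 0


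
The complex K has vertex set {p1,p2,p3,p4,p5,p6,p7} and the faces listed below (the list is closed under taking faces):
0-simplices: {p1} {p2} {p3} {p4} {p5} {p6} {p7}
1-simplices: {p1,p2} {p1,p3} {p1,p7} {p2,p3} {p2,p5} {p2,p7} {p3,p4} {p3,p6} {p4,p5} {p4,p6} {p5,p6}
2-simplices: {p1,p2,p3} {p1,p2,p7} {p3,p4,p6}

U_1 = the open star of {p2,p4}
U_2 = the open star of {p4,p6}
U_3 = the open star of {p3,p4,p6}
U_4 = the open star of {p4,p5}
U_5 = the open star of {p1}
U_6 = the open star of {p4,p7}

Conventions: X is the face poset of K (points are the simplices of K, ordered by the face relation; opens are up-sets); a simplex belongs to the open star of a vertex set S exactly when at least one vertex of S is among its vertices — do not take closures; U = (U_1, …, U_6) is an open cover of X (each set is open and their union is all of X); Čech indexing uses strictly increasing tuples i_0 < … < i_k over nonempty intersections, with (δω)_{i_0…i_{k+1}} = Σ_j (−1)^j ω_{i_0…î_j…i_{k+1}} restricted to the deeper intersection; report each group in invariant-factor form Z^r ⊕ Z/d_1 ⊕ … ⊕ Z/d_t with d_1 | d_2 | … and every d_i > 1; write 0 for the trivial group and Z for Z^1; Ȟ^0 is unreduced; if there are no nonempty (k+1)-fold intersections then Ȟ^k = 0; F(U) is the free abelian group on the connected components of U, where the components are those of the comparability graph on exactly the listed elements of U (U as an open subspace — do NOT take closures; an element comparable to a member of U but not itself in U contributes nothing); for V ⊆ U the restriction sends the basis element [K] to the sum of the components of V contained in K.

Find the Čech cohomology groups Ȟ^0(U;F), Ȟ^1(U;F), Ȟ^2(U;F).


Ȟ^0(U;F) ≅ Z; Ȟ^1(U;F) ≅ Z^2; Ȟ^2(U;F) ≅ 0

nerve of the cover:
  U1={{p2},{p4},{p1,p2},{p2,p3},{p2,p5},{p2,p7},{p3,p4},{p4,p5},{p4,p6},{p1,p2,p3},{p1,p2,p7},{p3,p4,p6}} U2={{p4},{p6},{p3,p4},{p3,p6},{p4,p5},{p4,p6},{p5,p6},{p3,p4,p6}} U3={{p3},{p4},{p6},{p1,p3},{p2,p3},{p3,p4},{p3,p6},{p4,p5},{p4,p6},{p5,p6},{p1,p2,p3},{p3,p4,p6}} U4={{p4},{p5},{p2,p5},{p3,p4},{p4,p5},{p4,p6},{p5,p6},{p3,p4,p6}} U5={{p1},{p1,p2},{p1,p3},{p1,p7},{p1,p2,p3},{p1,p2,p7}} U6={{p4},{p7},{p1,p7},{p2,p7},{p3,p4},{p4,p5},{p4,p6},{p1,p2,p7},{p3,p4,p6}}
  U12={{p4},{p3,p4},{p4,p5},{p4,p6},{p3,p4,p6}} U13={{p4},{p2,p3},{p3,p4},{p4,p5},{p4,p6},{p1,p2,p3},{p3,p4,p6}} U14={{p4},{p2,p5},{p3,p4},{p4,p5},{p4,p6},{p3,p4,p6}} U15={{p1,p2},{p1,p2,p3},{p1,p2,p7}} U16={{p4},{p2,p7},{p3,p4},{p4,p5},{p4,p6},{p1,p2,p7},{p3,p4,p6}} U23={{p4},{p6},{p3,p4},{p3,p6},{p4,p5},{p4,p6},{p5,p6},{p3,p4,p6}} U24={{p4},{p3,p4},{p4,p5},{p4,p6},{p5,p6},{p3,p4,p6}} U26={{p4},{p3,p4},{p4,p5},{p4,p6},{p3,p4,p6}} U34={{p4},{p3,p4},{p4,p5},{p4,p6},{p5,p6},{p3,p4,p6}} U35={{p1,p3},{p1,p2,p3}} U36={{p4},{p3,p4},{p4,p5},{p4,p6},{p3,p4,p6}} U46={{p4},{p3,p4},{p4,p5},{p4,p6},{p3,p4,p6}} U56={{p1,p7},{p1,p2,p7}}
  U123={{p4},{p3,p4},{p4,p5},{p4,p6},{p3,p4,p6}} U124={{p4},{p3,p4},{p4,p5},{p4,p6},{p3,p4,p6}} U126={{p4},{p3,p4},{p4,p5},{p4,p6},{p3,p4,p6}} U134={{p4},{p3,p4},{p4,p5},{p4,p6},{p3,p4,p6}} U135={{p1,p2,p3}} U136={{p4},{p3,p4},{p4,p5},{p4,p6},{p3,p4,p6}} U146={{p4},{p3,p4},{p4,p5},{p4,p6},{p3,p4,p6}} U156={{p1,p2,p7}} U234={{p4},{p3,p4},{p4,p5},{p4,p6},{p5,p6},{p3,p4,p6}} U236={{p4},{p3,p4},{p4,p5},{p4,p6},{p3,p4,p6}} U246={{p4},{p3,p4},{p4,p5},{p4,p6},{p3,p4,p6}} U346={{p4},{p3,p4},{p4,p5},{p4,p6},{p3,p4,p6}}
  U1234={{p4},{p3,p4},{p4,p5},{p4,p6},{p3,p4,p6}} U1236={{p4},{p3,p4},{p4,p5},{p4,p6},{p3,p4,p6}} U1246={{p4},{p3,p4},{p4,p5},{p4,p6},{p3,p4,p6}} U1346={{p4},{p3,p4},{p4,p5},{p4,p6},{p3,p4,p6}} U2346={{p4},{p3,p4},{p4,p5},{p4,p6},{p3,p4,p6}}
  U12346={{p4},{p3,p4},{p4,p5},{p4,p6},{p3,p4,p6}}
components per intersection:
  U1: {{p2},{p1,p2},{p2,p3},{p2,p5},{p2,p7},{p1,p2,p3},{p1,p2,p7}} {{p4},{p3,p4},{p4,p5},{p4,p6},{p3,p4,p6}}
  U2: {{p4},{p6},{p3,p4},{p3,p6},{p4,p5},{p4,p6},{p5,p6},{p3,p4,p6}}
  U3: {{p3},{p4},{p6},{p1,p3},{p2,p3},{p3,p4},{p3,p6},{p4,p5},{p4,p6},{p5,p6},{p1,p2,p3},{p3,p4,p6}}
  U4: {{p4},{p5},{p2,p5},{p3,p4},{p4,p5},{p4,p6},{p5,p6},{p3,p4,p6}}
  U5: {{p1},{p1,p2},{p1,p3},{p1,p7},{p1,p2,p3},{p1,p2,p7}}
  U6: {{p4},{p3,p4},{p4,p5},{p4,p6},{p3,p4,p6}} {{p7},{p1,p7},{p2,p7},{p1,p2,p7}}
  U12: {{p4},{p3,p4},{p4,p5},{p4,p6},{p3,p4,p6}}
  U13: {{p4},{p3,p4},{p4,p5},{p4,p6},{p3,p4,p6}} {{p2,p3},{p1,p2,p3}}
  U14: {{p4},{p3,p4},{p4,p5},{p4,p6},{p3,p4,p6}} {{p2,p5}}
  U15: {{p1,p2},{p1,p2,p3},{p1,p2,p7}}
  U16: {{p4},{p3,p4},{p4,p5},{p4,p6},{p3,p4,p6}} {{p2,p7},{p1,p2,p7}}
  U23: {{p4},{p6},{p3,p4},{p3,p6},{p4,p5},{p4,p6},{p5,p6},{p3,p4,p6}}
  U24: {{p4},{p3,p4},{p4,p5},{p4,p6},{p3,p4,p6}} {{p5,p6}}
  U26: {{p4},{p3,p4},{p4,p5},{p4,p6},{p3,p4,p6}}
  U34: {{p4},{p3,p4},{p4,p5},{p4,p6},{p3,p4,p6}} {{p5,p6}}
  U35: {{p1,p3},{p1,p2,p3}}
  U36: {{p4},{p3,p4},{p4,p5},{p4,p6},{p3,p4,p6}}
  U46: {{p4},{p3,p4},{p4,p5},{p4,p6},{p3,p4,p6}}
  U56: {{p1,p7},{p1,p2,p7}}
  U123: {{p4},{p3,p4},{p4,p5},{p4,p6},{p3,p4,p6}}
  U124: {{p4},{p3,p4},{p4,p5},{p4,p6},{p3,p4,p6}}
  U126: {{p4},{p3,p4},{p4,p5},{p4,p6},{p3,p4,p6}}
  U134: {{p4},{p3,p4},{p4,p5},{p4,p6},{p3,p4,p6}}
  U135: {{p1,p2,p3}}
  U136: {{p4},{p3,p4},{p4,p5},{p4,p6},{p3,p4,p6}}
  U146: {{p4},{p3,p4},{p4,p5},{p4,p6},{p3,p4,p6}}
  U156: {{p1,p2,p7}}
  U234: {{p4},{p3,p4},{p4,p5},{p4,p6},{p3,p4,p6}} {{p5,p6}}
  U236: {{p4},{p3,p4},{p4,p5},{p4,p6},{p3,p4,p6}}
  U246: {{p4},{p3,p4},{p4,p5},{p4,p6},{p3,p4,p6}}
  U346: {{p4},{p3,p4},{p4,p5},{p4,p6},{p3,p4,p6}}
  U1234: {{p4},{p3,p4},{p4,p5},{p4,p6},{p3,p4,p6}}
  U1236: {{p4},{p3,p4},{p4,p5},{p4,p6},{p3,p4,p6}}
  U1246: {{p4},{p3,p4},{p4,p5},{p4,p6},{p3,p4,p6}}
  U1346: {{p4},{p3,p4},{p4,p5},{p4,p6},{p3,p4,p6}}
  U2346: {{p4},{p3,p4},{p4,p5},{p4,p6},{p3,p4,p6}}
  U12346: {{p4},{p3,p4},{p4,p5},{p4,p6},{p3,p4,p6}}
C dims 8,18,13,5; δ0: rk 7, SNF 1^7; δ1: rk 9, SNF 1^9; δ2: rk 4, SNF 1^4
Ȟ^0 = (8 − 7) − 0 = 1, so Ȟ^0 ≅ Z
Ȟ^1 = (18 − 9) − 7 = 2, so Ȟ^1 ≅ Z^2
Ȟ^2 = (13 − 4) − 9 = 0, so Ȟ^2 ≅ 0


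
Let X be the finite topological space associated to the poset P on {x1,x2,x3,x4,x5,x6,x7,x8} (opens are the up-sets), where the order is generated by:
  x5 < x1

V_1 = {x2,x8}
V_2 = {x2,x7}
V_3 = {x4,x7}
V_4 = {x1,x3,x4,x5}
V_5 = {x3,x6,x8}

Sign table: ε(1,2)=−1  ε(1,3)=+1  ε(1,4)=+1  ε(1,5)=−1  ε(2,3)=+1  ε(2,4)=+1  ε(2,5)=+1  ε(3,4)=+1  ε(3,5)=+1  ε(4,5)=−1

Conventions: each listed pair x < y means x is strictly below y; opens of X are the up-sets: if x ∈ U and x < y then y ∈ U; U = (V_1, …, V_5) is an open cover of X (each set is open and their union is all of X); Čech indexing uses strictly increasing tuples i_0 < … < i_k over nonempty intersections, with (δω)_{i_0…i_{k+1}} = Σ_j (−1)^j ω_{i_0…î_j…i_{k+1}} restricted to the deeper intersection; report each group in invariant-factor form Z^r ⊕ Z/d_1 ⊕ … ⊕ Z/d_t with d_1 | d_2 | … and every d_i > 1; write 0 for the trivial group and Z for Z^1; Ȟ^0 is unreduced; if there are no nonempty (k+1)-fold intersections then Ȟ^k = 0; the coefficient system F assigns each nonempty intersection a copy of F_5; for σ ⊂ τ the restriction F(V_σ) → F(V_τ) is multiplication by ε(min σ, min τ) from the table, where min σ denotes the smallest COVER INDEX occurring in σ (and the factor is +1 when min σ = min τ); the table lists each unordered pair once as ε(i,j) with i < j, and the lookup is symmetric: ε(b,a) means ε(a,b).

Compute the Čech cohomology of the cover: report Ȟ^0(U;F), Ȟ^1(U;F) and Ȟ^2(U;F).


Ȟ^0 = 0, Ȟ^1 = 0, Ȟ^2 = 0

nerve of the cover:
  V12={x2} V15={x8} V23={x7} V34={x4} V45={x3}
C dims 5,5; δ0: rk_F5 5
Ȟ^0 = (5 − 5) − 0 = 0, so Ȟ^0 ≅ 0
Ȟ^1 = (5 − 0) − 5 = 0, so Ȟ^1 ≅ 0
Ȟ^2 = (0 − 0) − 0 = 0, so Ȟ^2 ≅ 0


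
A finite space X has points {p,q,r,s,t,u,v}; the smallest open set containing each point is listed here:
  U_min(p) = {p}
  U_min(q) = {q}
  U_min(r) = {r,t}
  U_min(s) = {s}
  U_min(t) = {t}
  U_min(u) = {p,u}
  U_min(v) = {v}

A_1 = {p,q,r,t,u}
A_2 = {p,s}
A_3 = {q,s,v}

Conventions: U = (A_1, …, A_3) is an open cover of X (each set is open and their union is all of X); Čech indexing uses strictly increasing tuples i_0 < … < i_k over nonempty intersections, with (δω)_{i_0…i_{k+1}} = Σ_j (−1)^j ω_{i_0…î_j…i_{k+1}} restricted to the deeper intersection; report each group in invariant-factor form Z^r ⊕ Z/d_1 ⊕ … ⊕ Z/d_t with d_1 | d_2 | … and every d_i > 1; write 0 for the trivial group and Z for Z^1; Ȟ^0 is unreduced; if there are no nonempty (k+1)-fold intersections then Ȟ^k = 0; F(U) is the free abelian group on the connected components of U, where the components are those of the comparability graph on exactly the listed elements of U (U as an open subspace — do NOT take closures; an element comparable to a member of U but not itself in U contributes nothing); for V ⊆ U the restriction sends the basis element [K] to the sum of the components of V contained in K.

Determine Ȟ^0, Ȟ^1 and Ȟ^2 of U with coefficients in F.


intersection data:
  A12={p} A13={q} A23={s}
components per intersection:
  A1: {p,u} {q} {r,t}
  A2: {p} {s}
  A3: {q} {s} {v}
  A12: {p}
  A13: {q}
  A23: {s}
C dims 8,3; δ0: rk 3, SNF 1^3
Ȟ^0 = (8 − 3) − 0 = 5, so Ȟ^0 ≅ Z^5
Ȟ^1 = (3 − 0) − 3 = 0, so Ȟ^1 ≅ 0
Ȟ^2 = (0 − 0) − 0 = 0, so Ȟ^2 ≅ 0

Ȟ^0(U;F) ≅ Z^5, Ȟ^1(U;F) ≅ 0, Ȟ^2(U;F) ≅ 0


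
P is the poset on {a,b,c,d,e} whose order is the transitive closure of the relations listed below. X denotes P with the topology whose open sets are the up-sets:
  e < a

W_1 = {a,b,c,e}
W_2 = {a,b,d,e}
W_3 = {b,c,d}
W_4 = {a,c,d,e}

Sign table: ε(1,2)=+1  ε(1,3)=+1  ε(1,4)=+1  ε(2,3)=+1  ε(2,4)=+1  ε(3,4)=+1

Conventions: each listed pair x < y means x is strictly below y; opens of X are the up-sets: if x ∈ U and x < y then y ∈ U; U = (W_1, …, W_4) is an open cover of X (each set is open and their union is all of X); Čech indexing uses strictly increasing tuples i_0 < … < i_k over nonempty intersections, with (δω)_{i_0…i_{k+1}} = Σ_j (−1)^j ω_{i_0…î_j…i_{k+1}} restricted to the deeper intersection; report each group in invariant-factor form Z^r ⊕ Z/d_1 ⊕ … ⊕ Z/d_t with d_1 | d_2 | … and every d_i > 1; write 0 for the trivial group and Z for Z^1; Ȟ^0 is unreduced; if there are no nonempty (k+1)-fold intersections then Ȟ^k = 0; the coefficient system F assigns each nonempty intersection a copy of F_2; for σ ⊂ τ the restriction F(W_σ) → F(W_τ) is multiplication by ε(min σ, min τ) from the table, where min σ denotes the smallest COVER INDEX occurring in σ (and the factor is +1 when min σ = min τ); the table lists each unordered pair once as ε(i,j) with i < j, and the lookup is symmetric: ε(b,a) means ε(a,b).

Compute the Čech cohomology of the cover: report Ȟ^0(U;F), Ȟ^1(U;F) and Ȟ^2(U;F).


cover nerve:
  W12={a,b,e} W13={b,c} W14={a,c,e} W23={b,d} W24={a,d,e} W34={c,d}
  W123={b} W124={a,e} W134={c} W234={d}
C dims 4,6,4; δ0: rk_F2 3; δ1: rk_F2 3
Ȟ^0: (4−3)−0=1 ⇒ Z/2
Ȟ^1: (6−3)−3=0 ⇒ 0
Ȟ^2: (4−0)−3=1 ⇒ Z/2

Ȟ^0(U;F) ≅ Z/2, Ȟ^1(U;F) ≅ 0 and Ȟ^2(U;F) ≅ Z/2


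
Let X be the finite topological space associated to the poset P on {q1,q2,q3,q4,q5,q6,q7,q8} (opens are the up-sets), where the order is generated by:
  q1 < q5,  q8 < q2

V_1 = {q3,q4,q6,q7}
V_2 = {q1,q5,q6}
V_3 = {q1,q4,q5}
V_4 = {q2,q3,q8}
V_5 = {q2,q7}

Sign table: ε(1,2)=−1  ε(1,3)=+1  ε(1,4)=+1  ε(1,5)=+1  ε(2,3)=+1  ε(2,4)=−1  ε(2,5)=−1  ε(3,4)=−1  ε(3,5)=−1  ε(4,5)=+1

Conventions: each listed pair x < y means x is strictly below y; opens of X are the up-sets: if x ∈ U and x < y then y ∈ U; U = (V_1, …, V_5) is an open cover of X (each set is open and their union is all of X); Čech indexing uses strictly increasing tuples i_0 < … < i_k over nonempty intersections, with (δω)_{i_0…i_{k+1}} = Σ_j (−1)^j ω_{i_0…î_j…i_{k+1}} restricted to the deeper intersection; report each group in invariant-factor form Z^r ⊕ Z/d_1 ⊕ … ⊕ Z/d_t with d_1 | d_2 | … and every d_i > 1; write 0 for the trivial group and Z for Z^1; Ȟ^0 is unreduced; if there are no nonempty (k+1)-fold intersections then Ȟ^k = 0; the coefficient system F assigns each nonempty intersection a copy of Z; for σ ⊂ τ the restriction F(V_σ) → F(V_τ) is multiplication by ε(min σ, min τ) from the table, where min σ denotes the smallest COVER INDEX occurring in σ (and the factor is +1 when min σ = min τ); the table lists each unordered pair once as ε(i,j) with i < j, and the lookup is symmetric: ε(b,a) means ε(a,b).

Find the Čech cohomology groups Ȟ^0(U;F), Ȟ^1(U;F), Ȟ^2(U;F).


nonempty intersections:
  V12={q6} V13={q4} V14={q3} V15={q7} V23={q1,q5} V45={q2}
C dims 5,6; δ0: rk 5, SNF 1^4·2
Ȟ^0: (5−5)−0=0 ⇒ 0
Ȟ^1: (6−0)−5=1 plus torsion [2] ⇒ Z ⊕ Z/2
Ȟ^2: (0−0)−0=0 ⇒ 0

Ȟ^0(U;F) ≅ 0, Ȟ^1(U;F) ≅ Z ⊕ Z/2, Ȟ^2(U;F) ≅ 0


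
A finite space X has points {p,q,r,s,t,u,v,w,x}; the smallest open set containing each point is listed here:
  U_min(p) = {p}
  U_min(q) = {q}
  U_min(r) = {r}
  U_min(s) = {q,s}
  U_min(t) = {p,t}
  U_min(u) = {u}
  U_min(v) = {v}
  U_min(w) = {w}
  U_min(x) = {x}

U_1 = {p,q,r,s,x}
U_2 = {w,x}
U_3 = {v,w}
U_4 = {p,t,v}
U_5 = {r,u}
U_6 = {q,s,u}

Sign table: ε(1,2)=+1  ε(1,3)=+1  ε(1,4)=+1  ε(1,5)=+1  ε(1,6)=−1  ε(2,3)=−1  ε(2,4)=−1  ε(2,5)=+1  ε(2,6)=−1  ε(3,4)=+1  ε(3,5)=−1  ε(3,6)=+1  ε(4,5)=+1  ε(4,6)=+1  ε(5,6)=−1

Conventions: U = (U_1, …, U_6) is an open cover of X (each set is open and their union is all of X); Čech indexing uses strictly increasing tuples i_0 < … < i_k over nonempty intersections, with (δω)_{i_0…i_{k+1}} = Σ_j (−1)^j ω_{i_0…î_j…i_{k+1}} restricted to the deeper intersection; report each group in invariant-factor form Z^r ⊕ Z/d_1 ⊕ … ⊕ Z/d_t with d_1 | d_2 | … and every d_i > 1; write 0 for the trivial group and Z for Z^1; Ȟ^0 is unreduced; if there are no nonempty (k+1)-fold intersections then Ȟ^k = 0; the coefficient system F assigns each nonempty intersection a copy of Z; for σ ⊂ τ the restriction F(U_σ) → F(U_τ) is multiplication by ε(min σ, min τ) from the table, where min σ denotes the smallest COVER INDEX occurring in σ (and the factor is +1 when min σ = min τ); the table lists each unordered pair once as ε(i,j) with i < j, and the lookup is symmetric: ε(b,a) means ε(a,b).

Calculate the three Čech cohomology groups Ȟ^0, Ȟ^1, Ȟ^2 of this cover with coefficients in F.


Ȟ^0(U;F) ≅ 0,  Ȟ^1(U;F) ≅ Z ⊕ Z/2,  Ȟ^2(U;F) ≅ 0

nerve of the cover:
  U12={x} U14={p} U15={r} U16={q,s} U23={w} U34={v} U56={u}
C dims 6,7; δ0: rk 6, SNF 1^5·2
Ȟ^0 = (6 − 6) − 0 = 0, so Ȟ^0 ≅ 0
Ȟ^1 = (7 − 0) − 6 = 1 plus torsion [2], so Ȟ^1 ≅ Z ⊕ Z/2
Ȟ^2 = (0 − 0) − 0 = 0, so Ȟ^2 ≅ 0


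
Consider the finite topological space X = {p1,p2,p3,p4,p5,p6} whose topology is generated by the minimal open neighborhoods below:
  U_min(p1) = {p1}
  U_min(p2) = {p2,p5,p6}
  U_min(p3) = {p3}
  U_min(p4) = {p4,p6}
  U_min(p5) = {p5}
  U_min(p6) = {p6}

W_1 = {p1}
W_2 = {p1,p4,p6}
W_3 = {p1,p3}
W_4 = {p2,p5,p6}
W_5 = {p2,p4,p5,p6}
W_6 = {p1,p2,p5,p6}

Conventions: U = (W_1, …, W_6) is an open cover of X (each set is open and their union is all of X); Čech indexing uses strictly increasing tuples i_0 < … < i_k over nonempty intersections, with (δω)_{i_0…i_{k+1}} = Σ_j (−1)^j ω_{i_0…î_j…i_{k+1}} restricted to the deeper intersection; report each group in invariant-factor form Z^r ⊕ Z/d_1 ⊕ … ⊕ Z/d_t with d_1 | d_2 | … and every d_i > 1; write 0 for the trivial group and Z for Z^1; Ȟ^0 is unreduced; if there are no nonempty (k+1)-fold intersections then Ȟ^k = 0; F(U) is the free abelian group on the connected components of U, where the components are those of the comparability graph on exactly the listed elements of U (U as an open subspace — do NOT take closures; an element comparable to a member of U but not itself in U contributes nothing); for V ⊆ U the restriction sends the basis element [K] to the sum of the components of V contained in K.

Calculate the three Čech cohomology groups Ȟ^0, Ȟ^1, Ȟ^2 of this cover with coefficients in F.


nonempty intersections:
  W12={p1} W13={p1} W16={p1} W23={p1} W24={p6} W25={p4,p6} W26={p1,p6} W36={p1} W45={p2,p5,p6} W46={p2,p5,p6} W56={p2,p5,p6}
  W123={p1} W126={p1} W136={p1} W236={p1} W245={p6} W246={p6} W256={p6} W456={p2,p5,p6}
  W1236={p1} W2456={p6}
components per intersection:
  W1: {p1}
  W2: {p1} {p4,p6}
  W3: {p1} {p3}
  W4: {p2,p5,p6}
  W5: {p2,p4,p5,p6}
  W6: {p1} {p2,p5,p6}
  W12: {p1}
  W13: {p1}
  W16: {p1}
  W23: {p1}
  W24: {p6}
  W25: {p4,p6}
  W26: {p1} {p6}
  W36: {p1}
  W45: {p2,p5,p6}
  W46: {p2,p5,p6}
  W56: {p2,p5,p6}
  W123: {p1}
  W126: {p1}
  W136: {p1}
  W236: {p1}
  W245: {p6}
  W246: {p6}
  W256: {p6}
  W456: {p2,p5,p6}
  W1236: {p1}
  W2456: {p6}
C dims 9,12,8,2; δ0: rk 6, SNF 1^6; δ1: rk 6, SNF 1^6; δ2: rk 2, SNF 1^2
Ȟ^0: (9−6)−0=3 ⇒ Z^3
Ȟ^1: (12−6)−6=0 ⇒ 0
Ȟ^2: (8−2)−6=0 ⇒ 0

Ȟ^0(U;F) ≅ Z^3,  Ȟ^1(U;F) ≅ 0,  Ȟ^2(U;F) ≅ 0


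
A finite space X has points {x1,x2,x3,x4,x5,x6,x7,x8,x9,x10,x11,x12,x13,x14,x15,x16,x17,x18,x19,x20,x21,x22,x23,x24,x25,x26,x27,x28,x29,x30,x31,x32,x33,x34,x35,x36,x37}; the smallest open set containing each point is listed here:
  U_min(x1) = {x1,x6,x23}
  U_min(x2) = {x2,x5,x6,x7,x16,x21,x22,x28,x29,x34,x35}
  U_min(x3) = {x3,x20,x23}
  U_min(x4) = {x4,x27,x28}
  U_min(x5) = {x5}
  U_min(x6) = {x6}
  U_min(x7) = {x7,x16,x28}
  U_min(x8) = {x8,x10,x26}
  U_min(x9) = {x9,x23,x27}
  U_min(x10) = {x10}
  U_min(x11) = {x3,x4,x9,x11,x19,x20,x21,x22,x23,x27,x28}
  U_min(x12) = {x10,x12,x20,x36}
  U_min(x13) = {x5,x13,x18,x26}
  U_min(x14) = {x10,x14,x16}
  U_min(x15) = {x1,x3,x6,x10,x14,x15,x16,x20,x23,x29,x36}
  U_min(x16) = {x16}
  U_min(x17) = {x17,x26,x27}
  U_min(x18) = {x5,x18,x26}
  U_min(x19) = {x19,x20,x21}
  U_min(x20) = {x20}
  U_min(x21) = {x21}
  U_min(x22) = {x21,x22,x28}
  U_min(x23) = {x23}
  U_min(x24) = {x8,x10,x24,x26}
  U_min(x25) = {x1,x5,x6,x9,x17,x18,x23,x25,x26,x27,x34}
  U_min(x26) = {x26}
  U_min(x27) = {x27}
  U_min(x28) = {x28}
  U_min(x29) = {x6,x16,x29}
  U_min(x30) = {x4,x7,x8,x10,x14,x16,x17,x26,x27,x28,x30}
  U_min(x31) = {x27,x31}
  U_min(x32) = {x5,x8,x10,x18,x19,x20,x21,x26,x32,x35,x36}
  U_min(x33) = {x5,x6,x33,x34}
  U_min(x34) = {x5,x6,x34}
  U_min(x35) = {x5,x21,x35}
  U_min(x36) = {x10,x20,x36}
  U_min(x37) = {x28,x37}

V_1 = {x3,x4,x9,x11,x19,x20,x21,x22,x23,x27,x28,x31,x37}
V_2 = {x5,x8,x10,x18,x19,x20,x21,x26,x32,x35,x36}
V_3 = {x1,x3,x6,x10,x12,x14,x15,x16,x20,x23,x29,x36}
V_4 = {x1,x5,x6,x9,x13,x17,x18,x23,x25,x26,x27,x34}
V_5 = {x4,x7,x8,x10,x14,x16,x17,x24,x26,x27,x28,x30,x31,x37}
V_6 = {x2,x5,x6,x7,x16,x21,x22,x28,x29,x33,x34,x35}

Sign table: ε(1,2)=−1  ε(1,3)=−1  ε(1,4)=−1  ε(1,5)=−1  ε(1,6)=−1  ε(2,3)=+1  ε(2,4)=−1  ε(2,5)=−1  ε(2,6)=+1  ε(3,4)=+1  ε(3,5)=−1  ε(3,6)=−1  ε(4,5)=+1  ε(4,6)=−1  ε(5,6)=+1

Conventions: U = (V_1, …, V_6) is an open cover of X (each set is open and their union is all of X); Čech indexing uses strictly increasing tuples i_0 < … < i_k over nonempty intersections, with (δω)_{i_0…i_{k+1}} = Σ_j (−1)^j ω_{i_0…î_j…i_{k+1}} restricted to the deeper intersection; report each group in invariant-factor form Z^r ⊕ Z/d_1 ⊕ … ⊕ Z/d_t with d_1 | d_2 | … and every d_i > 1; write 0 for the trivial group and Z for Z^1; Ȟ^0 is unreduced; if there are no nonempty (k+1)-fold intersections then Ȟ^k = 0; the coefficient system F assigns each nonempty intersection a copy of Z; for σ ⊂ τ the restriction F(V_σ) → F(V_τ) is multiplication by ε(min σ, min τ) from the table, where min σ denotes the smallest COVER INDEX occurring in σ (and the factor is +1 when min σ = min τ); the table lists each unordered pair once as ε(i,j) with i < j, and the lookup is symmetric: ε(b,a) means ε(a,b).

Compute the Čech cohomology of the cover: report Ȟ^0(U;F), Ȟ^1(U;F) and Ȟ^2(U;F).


Ȟ^0 ≅ 0, Ȟ^1 ≅ Z/2, Ȟ^2 ≅ Z

nonempty intersections:
  V12={x19,x20,x21} V13={x3,x20,x23} V14={x9,x23,x27} V15={x4,x27,x28,x31,x37} V16={x21,x22,x28} V23={x10,x20,x36} V24={x5,x18,x26} V25={x8,x10,x26} V26={x5,x21,x35} V34={x1,x6,x23} V35={x10,x14,x16} V36={x6,x16,x29} V45={x17,x26,x27} V46={x5,x6,x34} V56={x7,x16,x28}
  V123={x20} V126={x21} V134={x23} V145={x27} V156={x28} V235={x10} V245={x26} V246={x5} V346={x6} V356={x16}
C dims 6,15,10; δ0: rk 6, SNF 1^5·2; δ1: rk 9, SNF 1^9
Ȟ^0: (6−6)−0=0 ⇒ 0
Ȟ^1: (15−9)−6=0 plus torsion [2] ⇒ Z/2
Ȟ^2: (10−0)−9=1 ⇒ Z


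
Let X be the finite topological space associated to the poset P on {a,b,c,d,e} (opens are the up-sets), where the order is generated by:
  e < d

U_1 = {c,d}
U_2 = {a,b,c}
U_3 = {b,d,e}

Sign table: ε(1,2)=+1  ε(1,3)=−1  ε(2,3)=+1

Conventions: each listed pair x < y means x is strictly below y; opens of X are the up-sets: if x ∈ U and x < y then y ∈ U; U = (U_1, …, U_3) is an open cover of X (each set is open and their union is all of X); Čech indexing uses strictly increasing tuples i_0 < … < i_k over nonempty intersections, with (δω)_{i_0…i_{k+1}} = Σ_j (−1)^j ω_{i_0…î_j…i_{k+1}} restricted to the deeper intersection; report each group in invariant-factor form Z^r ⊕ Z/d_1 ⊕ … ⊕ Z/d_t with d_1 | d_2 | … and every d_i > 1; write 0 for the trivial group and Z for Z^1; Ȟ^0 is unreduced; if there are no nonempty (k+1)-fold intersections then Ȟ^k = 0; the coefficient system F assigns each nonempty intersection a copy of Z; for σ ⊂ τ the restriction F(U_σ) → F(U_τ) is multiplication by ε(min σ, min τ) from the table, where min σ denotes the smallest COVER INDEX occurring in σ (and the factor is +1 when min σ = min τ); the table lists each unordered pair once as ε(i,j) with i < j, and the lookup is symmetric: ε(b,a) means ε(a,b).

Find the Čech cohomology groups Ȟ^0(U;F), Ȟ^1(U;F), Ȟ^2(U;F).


intersection data:
  U12={c} U13={d} U23={b}
C dims 3,3; δ0: rk 3, SNF 1^2·2
Ȟ^0 = (3 − 3) − 0 = 0, so Ȟ^0 ≅ 0
Ȟ^1 = (3 − 0) − 3 = 0 plus torsion [2], so Ȟ^1 ≅ Z/2
Ȟ^2 = (0 − 0) − 0 = 0, so Ȟ^2 ≅ 0

Ȟ^0 = 0,  Ȟ^1 = Z/2,  Ȟ^2 = 0


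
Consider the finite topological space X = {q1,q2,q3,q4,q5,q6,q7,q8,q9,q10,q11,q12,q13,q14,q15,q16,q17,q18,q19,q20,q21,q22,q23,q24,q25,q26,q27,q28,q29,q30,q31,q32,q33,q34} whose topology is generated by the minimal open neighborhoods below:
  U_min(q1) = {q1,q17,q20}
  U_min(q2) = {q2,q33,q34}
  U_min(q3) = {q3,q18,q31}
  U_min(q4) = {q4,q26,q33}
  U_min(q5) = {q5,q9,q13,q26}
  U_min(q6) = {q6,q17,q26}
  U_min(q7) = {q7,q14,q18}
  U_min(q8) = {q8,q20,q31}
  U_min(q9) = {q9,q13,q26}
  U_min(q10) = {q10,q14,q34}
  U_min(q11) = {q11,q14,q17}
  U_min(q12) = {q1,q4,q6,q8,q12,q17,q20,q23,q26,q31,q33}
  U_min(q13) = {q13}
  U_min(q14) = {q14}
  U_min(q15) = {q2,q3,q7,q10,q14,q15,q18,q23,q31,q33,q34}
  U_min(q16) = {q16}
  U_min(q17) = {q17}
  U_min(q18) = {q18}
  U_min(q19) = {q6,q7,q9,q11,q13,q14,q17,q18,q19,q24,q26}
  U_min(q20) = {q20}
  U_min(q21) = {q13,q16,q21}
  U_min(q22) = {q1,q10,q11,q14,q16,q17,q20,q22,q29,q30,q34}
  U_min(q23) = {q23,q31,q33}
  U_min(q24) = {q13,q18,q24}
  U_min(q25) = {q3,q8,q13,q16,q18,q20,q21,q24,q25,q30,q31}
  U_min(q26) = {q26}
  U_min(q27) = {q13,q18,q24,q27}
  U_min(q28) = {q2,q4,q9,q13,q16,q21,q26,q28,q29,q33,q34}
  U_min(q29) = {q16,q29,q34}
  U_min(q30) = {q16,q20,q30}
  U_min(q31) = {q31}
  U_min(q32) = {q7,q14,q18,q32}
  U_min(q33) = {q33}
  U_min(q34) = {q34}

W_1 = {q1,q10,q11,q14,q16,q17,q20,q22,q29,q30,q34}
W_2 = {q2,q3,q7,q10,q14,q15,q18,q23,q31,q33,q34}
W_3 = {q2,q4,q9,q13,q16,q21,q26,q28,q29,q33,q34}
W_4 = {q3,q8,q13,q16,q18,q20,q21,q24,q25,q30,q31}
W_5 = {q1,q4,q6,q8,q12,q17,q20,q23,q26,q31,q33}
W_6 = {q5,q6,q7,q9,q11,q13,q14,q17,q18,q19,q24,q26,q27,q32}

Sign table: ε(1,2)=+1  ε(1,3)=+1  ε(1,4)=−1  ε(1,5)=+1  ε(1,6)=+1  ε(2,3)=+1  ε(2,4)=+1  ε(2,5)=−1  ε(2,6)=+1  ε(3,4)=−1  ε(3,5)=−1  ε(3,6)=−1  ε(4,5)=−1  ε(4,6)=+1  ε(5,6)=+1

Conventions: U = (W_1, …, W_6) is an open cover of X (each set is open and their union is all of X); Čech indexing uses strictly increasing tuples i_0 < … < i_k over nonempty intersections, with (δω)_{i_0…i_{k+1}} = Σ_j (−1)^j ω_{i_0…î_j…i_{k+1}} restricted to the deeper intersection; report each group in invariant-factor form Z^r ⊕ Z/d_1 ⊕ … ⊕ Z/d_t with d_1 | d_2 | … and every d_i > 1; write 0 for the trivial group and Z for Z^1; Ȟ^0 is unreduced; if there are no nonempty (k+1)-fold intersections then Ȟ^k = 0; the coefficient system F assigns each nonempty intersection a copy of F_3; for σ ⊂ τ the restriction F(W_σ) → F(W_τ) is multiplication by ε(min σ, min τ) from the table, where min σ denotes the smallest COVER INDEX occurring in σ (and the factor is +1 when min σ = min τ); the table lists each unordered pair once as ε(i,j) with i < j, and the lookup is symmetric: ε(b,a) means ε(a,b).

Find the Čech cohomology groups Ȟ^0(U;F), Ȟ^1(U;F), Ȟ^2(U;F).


Ȟ^0 = 0, Ȟ^1 = 0 and Ȟ^2 = Z/3

nonempty intersections:
  W12={q10,q14,q34} W13={q16,q29,q34} W14={q16,q20,q30} W15={q1,q17,q20} W16={q11,q14,q17} W23={q2,q33,q34} W24={q3,q18,q31} W25={q23,q31,q33} W26={q7,q14,q18} W34={q13,q16,q21} W35={q4,q26,q33} W36={q9,q13,q26} W45={q8,q20,q31} W46={q13,q18,q24} W56={q6,q17,q26}
  W123={q34} W126={q14} W134={q16} W145={q20} W156={q17} W235={q33} W245={q31} W246={q18} W346={q13} W356={q26}
C dims 6,15,10; δ0: rk_F3 6; δ1: rk_F3 9
Ȟ^0: (6−6)−0=0 ⇒ 0
Ȟ^1: (15−9)−6=0 ⇒ 0
Ȟ^2: (10−0)−9=1 ⇒ Z/3
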